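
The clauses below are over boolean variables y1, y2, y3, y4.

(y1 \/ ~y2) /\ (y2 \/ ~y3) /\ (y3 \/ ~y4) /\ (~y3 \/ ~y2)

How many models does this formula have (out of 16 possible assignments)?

Satisfying assignments:
  y1=0 y2=0 y3=0 y4=0
  y1=1 y2=0 y3=0 y4=0
  y1=1 y2=1 y3=0 y4=0
That's 3 in total.

3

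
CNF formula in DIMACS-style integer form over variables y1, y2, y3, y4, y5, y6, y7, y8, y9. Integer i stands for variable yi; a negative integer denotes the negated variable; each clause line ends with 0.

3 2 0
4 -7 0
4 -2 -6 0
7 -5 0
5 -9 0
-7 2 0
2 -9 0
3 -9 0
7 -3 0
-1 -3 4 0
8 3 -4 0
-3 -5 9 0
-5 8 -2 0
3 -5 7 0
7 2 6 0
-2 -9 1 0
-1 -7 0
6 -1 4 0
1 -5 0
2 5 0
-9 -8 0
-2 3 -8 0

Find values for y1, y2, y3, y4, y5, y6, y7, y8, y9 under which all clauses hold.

Set y1 = False and propagate.
  then y5 is forced to False.
  then y9 is forced to False.
  then y2 is forced to True.
Set y3 = True and propagate.
  then y7 is forced to True.
  then y4 is forced to True.
y6, y8 are now unconstrained; take y6 = False, y8 = False.
Every clause has at least one true literal under this assignment.

y1=F  y2=T  y3=T  y4=T  y5=F  y6=F  y7=T  y8=F  y9=F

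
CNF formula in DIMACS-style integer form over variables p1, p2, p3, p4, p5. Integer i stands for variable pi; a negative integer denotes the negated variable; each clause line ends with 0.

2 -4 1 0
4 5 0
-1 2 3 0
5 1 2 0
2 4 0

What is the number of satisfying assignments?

14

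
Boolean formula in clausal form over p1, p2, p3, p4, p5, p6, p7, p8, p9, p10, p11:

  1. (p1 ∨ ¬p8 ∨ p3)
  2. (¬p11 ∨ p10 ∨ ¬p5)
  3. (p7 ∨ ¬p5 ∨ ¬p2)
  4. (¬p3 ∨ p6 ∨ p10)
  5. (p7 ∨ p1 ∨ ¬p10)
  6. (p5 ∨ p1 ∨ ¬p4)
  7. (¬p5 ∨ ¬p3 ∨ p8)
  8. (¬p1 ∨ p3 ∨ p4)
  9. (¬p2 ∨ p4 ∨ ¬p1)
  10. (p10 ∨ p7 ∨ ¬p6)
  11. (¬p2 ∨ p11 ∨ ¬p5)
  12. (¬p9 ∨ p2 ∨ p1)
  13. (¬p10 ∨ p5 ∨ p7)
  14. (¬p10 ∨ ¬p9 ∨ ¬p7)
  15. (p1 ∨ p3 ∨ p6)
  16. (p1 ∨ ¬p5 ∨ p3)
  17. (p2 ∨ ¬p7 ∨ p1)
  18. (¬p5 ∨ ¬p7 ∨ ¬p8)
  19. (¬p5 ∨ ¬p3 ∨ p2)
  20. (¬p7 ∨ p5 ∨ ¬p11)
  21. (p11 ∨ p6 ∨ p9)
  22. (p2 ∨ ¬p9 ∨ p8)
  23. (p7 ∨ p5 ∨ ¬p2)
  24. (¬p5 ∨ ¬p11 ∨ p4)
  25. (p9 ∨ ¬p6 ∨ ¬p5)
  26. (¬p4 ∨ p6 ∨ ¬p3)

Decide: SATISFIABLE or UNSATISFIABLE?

Try p1 = True.
The remaining clauses are satisfied by p2 = True, p3 = True, p4 = True, p5 = False, p6 = True, p7 = True, p8 = True, p9 = True, p10 = False, p11 = False.
So p1=True  p2=True  p3=True  p4=True  p5=False  p6=True  p7=True  p8=True  p9=True  p10=False  p11=False is a satisfying assignment.

SATISFIABLE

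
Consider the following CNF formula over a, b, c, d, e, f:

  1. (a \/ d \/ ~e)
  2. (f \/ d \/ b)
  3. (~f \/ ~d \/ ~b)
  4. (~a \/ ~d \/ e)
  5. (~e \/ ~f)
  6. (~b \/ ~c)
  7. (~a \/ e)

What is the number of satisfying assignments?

16

Case analysis on d and e:
  d=T, e=T: a free; 3 ways for (b,c,f) × 2^1 = 6.
  d=T, e=F: 5 of the 16 assignments to (a,b,c,f) work.
  d=F, e=T: remaining (a,b,c,f) ∈ {(T,T,F,F)} — 1.
  d=F, e=F: remaining (a,b,c,f) ∈ {(F,F,F,T); (F,F,T,T); (F,T,F,F); (F,T,F,T)} — 4.
Total: 6 + 5 + 1 + 4 = 16.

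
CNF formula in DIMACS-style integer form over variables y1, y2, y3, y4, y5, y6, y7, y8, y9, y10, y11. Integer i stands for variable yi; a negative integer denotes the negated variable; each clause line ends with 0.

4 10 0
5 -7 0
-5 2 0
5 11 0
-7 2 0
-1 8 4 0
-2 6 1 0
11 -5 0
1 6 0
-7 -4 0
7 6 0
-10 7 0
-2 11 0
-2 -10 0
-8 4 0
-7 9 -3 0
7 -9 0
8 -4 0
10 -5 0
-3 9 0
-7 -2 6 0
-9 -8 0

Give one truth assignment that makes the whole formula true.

y1=1, y2=0, y3=0, y4=1, y5=0, y6=1, y7=0, y8=1, y9=0, y10=0, y11=1

Pure literal: y3 appears only negated; assign y3 = False.
Pure literal: y6 appears only positively; assign y6 = True.
Branch on y1: take y1 = True.
Try y2 = False.
  then y5 is forced to False.
  then y7 is forced to False.
  then y11 is forced to True.
  then y10 is forced to False.
  then y4 is forced to True.
  then y9 is forced to False.
  then y8 is forced to True.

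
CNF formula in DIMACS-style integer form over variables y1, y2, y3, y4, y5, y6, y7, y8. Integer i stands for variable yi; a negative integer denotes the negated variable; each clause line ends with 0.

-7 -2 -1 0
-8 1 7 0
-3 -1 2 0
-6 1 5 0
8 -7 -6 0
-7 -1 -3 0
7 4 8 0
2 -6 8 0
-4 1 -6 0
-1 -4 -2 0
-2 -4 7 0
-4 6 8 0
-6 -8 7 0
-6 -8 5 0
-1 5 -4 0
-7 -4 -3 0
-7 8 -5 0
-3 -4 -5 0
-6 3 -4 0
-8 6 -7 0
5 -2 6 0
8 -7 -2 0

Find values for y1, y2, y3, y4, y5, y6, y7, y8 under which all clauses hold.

Try y1 = False.
Set y2 = True and propagate.
For the remaining variables, y3 = False, y4 = False, y5 = True, y6 = True, y7 = True, y8 = True works.
Check each clause:
  1. (~y1 \/ ~y7 \/ ~y2) — ~y1 is true.
  2. (~y8 \/ y7 \/ y1) — y7 is true.
  3. (y2 \/ ~y1 \/ ~y3) — y2 is true.
  4. (y5 \/ y1 \/ ~y6) — y5 is true.
  5. (y8 \/ ~y6 \/ ~y7) — y8 is true.
  6. (~y7 \/ ~y3 \/ ~y1) — ~y3 is true.
  7. (y7 \/ y4 \/ y8) — y8 is true.
  8. (y2 \/ y8 \/ ~y6) — y8 is true.
  9. (~y6 \/ ~y4 \/ y1) — ~y4 is true.
  10. (~y4 \/ ~y1 \/ ~y2) — ~y4 is true.
  11. (~y2 \/ y7 \/ ~y4) — ~y4 is true.
  12. (y6 \/ ~y4 \/ y8) — y8 is true.
  13. (~y6 \/ ~y8 \/ y7) — y7 is true.
  14. (~y6 \/ ~y8 \/ y5) — y5 is true.
  15. (~y1 \/ ~y4 \/ y5) — ~y4 is true.
  16. (~y7 \/ ~y4 \/ ~y3) — ~y4 is true.
  17. (~y5 \/ ~y7 \/ y8) — y8 is true.
  18. (~y4 \/ ~y5 \/ ~y3) — ~y4 is true.
  19. (y3 \/ ~y4 \/ ~y6) — ~y4 is true.
  20. (y6 \/ ~y7 \/ ~y8) — y6 is true.
  21. (~y2 \/ y5 \/ y6) — y5 is true.
  22. (y8 \/ ~y2 \/ ~y7) — y8 is true.

y1=F, y2=T, y3=F, y4=F, y5=T, y6=T, y7=T, y8=T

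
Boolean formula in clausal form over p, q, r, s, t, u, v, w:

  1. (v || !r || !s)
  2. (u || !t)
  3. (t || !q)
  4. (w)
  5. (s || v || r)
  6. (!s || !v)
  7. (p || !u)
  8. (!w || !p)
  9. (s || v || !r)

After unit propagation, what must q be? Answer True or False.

Unit clause (w) sets w = True.
From (!p || !w) and w = True: p = False.
In (p || !u), p is now false; !u must hold, so u = False.
(u || !t): since u = False, the clause reduces to (!t). t = False.
(!q || t) with t = False leaves only !q, so q = False.

False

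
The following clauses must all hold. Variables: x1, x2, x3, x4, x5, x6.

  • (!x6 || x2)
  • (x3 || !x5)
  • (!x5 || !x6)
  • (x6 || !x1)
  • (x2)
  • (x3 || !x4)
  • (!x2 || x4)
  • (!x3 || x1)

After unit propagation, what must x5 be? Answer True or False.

False

(x2) is a unit clause: x2 = True.
From (!x2 || x4) and x2 = True: x4 = True.
From (x3 || !x4) and x4 = True: x3 = True.
In (!x3 || x1), !x3 is now false; x1 must hold, so x1 = True.
(!x1 || x6) with x1 = True leaves only x6, so x6 = True.
From (!x6 || !x5) and x6 = True: x5 = False.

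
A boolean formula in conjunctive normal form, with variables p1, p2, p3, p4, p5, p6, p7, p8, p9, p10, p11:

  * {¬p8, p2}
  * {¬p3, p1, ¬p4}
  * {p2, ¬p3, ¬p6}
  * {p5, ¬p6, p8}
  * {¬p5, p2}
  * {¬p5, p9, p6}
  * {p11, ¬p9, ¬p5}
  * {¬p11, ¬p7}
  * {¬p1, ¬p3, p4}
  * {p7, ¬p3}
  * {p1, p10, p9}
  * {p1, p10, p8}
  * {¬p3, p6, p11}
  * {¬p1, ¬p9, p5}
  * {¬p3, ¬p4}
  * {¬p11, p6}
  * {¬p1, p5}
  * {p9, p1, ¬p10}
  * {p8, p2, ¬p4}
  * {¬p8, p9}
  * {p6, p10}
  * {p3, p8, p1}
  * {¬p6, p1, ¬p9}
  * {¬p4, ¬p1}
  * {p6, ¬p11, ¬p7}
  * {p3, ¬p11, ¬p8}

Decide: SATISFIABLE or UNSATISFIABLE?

SATISFIABLE

p2 occurs only positively in the remaining clauses — set p2 = True.
Try p1 = True.
  then p5 is forced to True.
  then p4 is forced to False.
  then p3 is forced to False.
For the remaining variables, p6 = True, p7 = False, p8 = False, p9 = False, p10 = False, p11 = False works.
So p1=True, p2=True, p3=False, p4=False, p5=True, p6=True, p7=False, p8=False, p9=False, p10=False, p11=False is a satisfying assignment.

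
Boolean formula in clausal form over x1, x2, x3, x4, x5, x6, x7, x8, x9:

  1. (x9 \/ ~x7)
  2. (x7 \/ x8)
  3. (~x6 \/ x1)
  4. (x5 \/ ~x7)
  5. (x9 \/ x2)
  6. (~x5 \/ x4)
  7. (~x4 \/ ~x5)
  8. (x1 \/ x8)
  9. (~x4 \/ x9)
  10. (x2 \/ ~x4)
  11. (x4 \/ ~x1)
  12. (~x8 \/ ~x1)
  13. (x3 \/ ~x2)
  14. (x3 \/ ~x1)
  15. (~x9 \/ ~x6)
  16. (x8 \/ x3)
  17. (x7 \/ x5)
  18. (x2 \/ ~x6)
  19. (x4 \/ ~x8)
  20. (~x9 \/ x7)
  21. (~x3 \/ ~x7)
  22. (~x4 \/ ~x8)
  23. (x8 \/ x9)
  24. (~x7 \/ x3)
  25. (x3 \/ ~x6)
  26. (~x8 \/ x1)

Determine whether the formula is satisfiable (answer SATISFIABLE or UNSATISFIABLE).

x8 = True:
  propagation gives x1=False; an empty clause results — contradiction.
x8 = False:
  propagation gives x7=True, x9=True, x5=True, x4=True; an empty clause results — contradiction.
Every branch closes, so no satisfying assignment exists.

UNSATISFIABLE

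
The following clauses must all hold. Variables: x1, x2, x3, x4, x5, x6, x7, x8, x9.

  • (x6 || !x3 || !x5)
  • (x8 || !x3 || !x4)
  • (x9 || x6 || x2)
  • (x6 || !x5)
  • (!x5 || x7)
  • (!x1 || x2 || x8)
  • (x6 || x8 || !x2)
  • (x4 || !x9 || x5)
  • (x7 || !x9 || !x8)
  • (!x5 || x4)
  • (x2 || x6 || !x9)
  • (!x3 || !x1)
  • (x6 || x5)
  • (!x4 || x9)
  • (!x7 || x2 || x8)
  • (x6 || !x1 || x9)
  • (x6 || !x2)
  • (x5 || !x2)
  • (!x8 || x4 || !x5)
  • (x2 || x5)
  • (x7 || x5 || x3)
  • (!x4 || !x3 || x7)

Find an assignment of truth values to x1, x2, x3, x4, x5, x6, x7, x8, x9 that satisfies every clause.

x1 = F, x2 = F, x3 = T, x4 = T, x5 = T, x6 = T, x7 = T, x8 = T, x9 = T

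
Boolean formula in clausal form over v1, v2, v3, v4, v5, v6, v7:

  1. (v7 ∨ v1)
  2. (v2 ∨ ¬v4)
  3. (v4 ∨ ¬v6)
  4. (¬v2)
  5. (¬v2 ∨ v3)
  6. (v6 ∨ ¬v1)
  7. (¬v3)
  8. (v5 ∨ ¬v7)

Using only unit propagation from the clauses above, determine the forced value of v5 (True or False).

Unit clause (¬v2) sets v2 = False.
(¬v4 ∨ v2): since v2 = False, the clause reduces to (¬v4). v4 = False.
(¬v6 ∨ v4): since v4 = False, the clause reduces to (¬v6). v6 = False.
From (v6 ∨ ¬v1) and v6 = False: v1 = False.
In (v7 ∨ v1), v1 is now false; v7 must hold, so v7 = True.
Unit clause (¬v3) sets v3 = False.
In (¬v7 ∨ v5), ¬v7 is now false; v5 must hold, so v5 = True.

True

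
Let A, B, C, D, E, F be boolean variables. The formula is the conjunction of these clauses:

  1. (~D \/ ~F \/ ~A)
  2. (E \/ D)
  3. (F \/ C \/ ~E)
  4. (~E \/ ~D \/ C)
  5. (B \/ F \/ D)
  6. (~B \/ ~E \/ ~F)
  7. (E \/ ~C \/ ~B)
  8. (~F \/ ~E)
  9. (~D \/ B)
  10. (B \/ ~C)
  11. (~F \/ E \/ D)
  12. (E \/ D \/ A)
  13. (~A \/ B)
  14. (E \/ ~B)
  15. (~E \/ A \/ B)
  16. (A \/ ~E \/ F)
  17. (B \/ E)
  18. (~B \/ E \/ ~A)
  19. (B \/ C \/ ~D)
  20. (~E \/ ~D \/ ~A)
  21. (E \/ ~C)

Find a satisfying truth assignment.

A=T, B=T, C=T, D=F, E=T, F=F

Try A = True.
  then B is forced to True.
  then E is forced to True.
  then F is forced to False.
  then C is forced to True.
  then D is forced to False.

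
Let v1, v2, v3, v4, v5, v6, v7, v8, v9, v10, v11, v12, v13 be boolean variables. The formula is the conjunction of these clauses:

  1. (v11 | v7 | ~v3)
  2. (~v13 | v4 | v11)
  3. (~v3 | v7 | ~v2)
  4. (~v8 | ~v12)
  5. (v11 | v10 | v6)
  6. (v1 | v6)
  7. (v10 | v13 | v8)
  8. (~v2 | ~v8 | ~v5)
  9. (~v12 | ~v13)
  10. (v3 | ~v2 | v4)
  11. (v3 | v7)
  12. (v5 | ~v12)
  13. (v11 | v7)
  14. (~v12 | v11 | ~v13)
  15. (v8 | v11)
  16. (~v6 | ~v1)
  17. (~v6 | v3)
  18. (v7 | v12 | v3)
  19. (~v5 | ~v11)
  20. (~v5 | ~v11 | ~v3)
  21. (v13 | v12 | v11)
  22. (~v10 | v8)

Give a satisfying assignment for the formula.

Pure literal: v2 appears only negated; assign v2 = False.
Try v1 = True.
  then v6 is forced to False.
For the remaining variables, v3 = True, v4 = False, v5 = False, v7 = False, v8 = True, v9 = True, v10 = False, v11 = True, v12 = False, v13 = True works.

v1=True  v2=False  v3=True  v4=False  v5=False  v6=False  v7=False  v8=True  v9=True  v10=False  v11=True  v12=False  v13=True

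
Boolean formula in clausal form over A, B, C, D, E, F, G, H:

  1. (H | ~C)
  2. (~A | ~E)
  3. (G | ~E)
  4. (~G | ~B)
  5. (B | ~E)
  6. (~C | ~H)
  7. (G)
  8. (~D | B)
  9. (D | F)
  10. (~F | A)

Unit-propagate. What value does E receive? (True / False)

(G) stands alone — G = True.
In (~G | ~B), ~G is now false; ~B must hold, so B = False.
(~E | B): since B = False, the clause reduces to (~E). E = False.

False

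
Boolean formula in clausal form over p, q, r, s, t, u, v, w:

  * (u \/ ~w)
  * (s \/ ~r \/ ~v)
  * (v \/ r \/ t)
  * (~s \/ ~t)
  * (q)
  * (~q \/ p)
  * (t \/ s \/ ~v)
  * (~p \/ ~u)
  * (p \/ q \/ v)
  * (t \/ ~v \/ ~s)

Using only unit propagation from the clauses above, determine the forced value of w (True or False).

(q) is a unit clause: q = True.
(~q \/ p): since q = True, the clause reduces to (p). p = True.
(~u \/ ~p) with p = True leaves only ~u, so u = False.
(u \/ ~w) with u = False leaves only ~w, so w = False.

False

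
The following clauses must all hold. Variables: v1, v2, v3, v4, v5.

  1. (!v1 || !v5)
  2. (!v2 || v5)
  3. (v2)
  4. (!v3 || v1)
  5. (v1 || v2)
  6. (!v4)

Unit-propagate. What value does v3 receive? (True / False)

(v2) stands alone — v2 = True.
From (v5 || !v2) and v2 = True: v5 = True.
(!v1 || !v5) with v5 = True leaves only !v1, so v1 = False.
In (!v3 || v1), v1 is now false; !v3 must hold, so v3 = False.

False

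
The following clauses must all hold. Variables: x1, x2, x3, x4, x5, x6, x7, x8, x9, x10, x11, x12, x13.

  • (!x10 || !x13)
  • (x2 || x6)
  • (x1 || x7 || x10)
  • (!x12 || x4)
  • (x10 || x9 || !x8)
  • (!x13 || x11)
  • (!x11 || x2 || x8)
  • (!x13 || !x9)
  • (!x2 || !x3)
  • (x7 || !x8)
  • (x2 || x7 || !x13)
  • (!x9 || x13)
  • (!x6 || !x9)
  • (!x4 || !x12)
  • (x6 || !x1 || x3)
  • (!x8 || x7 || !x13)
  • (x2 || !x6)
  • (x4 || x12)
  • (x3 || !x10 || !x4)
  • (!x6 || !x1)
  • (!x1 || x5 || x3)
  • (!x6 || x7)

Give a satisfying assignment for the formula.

x1=F, x2=T, x3=F, x4=T, x5=F, x6=F, x7=T, x8=F, x9=F, x10=F, x11=T, x12=F, x13=T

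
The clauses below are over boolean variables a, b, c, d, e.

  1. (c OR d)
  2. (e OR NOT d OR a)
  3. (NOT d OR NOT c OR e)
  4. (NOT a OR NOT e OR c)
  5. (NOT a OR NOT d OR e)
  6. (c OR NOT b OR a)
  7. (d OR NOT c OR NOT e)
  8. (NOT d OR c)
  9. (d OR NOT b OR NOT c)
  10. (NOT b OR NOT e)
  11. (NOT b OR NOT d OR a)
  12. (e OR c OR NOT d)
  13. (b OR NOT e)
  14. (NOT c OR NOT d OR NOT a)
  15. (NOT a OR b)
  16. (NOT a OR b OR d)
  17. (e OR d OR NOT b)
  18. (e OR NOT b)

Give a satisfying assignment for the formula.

a=False, b=False, c=True, d=False, e=False

Set a = False and propagate.
Set b = False and propagate.
  then e is forced to False.
  then d is forced to False.
  then c is forced to True.
Every clause has at least one true literal under this assignment.
Check each clause:
  1. (c OR d) — c is true.
  2. (NOT d OR a OR e) — NOT d is true.
  3. (e OR NOT c OR NOT d) — NOT d is true.
  4. (c OR NOT e OR NOT a) — c is true.
  5. (NOT d OR e OR NOT a) — NOT d is true.
  6. (NOT b OR c OR a) — c is true.
  7. (NOT c OR NOT e OR d) — NOT e is true.
  8. (NOT d OR c) — c is true.
  9. (d OR NOT b OR NOT c) — NOT b is true.
  10. (NOT e OR NOT b) — NOT e is true.
  11. (NOT d OR a OR NOT b) — NOT d is true.
  12. (c OR e OR NOT d) — c is true.
  13. (b OR NOT e) — NOT e is true.
  14. (NOT c OR NOT d OR NOT a) — NOT d is true.
  15. (NOT a OR b) — NOT a is true.
  16. (b OR d OR NOT a) — NOT a is true.
  17. (NOT b OR d OR e) — NOT b is true.
  18. (e OR NOT b) — NOT b is true.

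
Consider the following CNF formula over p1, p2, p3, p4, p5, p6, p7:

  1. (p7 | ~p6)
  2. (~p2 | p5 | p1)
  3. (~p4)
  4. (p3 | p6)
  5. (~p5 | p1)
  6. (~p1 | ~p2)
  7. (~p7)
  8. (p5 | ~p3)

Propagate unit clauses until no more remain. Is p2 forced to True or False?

Unit clause (~p4) sets p4 = False.
(~p7) stands alone — p7 = False.
(p7 | ~p6): since p7 = False, the clause reduces to (~p6). p6 = False.
(p3 | p6) with p6 = False leaves only p3, so p3 = True.
(p5 | ~p3) with p3 = True leaves only p5, so p5 = True.
(p1 | ~p5): since p5 = True, the clause reduces to (p1). p1 = True.
From (~p1 | ~p2) and p1 = True: p2 = False.

False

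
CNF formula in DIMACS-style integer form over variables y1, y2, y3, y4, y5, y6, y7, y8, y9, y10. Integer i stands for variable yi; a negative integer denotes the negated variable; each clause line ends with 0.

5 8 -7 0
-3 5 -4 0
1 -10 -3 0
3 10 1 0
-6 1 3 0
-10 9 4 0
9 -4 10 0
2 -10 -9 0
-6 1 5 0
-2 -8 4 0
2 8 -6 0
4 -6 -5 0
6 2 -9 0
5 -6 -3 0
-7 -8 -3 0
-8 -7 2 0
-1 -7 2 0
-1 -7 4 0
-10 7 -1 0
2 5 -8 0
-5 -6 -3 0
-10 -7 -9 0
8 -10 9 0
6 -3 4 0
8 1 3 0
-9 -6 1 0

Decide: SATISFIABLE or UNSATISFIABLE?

SATISFIABLE

Branch on y1: take y1 = False.
Try y2 = True.
Set y3 = False and propagate.
  then y10 is forced to True.
  then y6 is forced to False.
  then y8 is forced to True.
  then y4 is forced to True.
The remaining clauses are satisfied by y5 = False, y7 = False, y9 = True.
Every clause has at least one true literal under this assignment.
So y1 = 0  y2 = 1  y3 = 0  y4 = 1  y5 = 0  y6 = 0  y7 = 0  y8 = 1  y9 = 1  y10 = 1 is a satisfying assignment.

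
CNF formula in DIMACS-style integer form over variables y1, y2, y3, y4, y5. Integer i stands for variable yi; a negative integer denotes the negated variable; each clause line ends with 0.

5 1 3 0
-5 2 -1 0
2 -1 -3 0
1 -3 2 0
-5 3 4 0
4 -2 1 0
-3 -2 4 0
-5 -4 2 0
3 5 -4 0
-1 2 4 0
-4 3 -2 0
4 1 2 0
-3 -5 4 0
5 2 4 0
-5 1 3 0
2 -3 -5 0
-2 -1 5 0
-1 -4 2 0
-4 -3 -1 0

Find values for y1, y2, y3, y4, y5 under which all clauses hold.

y1 = 0, y2 = 1, y3 = 1, y4 = 1, y5 = 0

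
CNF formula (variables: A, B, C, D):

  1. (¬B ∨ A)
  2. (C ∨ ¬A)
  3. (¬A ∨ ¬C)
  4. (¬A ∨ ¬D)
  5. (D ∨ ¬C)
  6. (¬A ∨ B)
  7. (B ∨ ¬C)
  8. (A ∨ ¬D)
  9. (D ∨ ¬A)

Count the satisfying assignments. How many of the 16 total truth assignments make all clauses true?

1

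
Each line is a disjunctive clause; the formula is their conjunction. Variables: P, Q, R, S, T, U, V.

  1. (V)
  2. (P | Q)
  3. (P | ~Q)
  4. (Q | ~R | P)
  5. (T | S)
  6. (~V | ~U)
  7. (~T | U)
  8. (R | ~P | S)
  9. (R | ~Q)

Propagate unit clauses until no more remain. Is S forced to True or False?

True

(V) is a unit clause: V = True.
(~V | ~U): since V = True, the clause reduces to (~U). U = False.
In (~T | U), U is now false; ~T must hold, so T = False.
(S | T): since T = False, the clause reduces to (S). S = True.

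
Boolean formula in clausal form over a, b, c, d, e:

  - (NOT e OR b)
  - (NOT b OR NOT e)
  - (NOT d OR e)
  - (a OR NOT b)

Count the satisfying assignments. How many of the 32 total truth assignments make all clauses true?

6

Satisfying assignments:
  a=0 b=0 c=0 d=0 e=0
  a=0 b=0 c=1 d=0 e=0
  a=1 b=0 c=0 d=0 e=0
  a=1 b=0 c=1 d=0 e=0
  a=1 b=1 c=0 d=0 e=0
  a=1 b=1 c=1 d=0 e=0
That's 6 in total.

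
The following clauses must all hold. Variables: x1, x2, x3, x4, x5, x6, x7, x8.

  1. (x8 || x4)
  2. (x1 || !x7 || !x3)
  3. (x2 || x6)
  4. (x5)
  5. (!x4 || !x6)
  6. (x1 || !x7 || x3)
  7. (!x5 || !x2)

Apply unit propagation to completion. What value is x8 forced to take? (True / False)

True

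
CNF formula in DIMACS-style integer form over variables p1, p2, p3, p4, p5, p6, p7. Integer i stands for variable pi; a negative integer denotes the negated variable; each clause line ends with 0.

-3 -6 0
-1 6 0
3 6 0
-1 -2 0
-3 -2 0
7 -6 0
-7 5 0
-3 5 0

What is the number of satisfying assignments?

10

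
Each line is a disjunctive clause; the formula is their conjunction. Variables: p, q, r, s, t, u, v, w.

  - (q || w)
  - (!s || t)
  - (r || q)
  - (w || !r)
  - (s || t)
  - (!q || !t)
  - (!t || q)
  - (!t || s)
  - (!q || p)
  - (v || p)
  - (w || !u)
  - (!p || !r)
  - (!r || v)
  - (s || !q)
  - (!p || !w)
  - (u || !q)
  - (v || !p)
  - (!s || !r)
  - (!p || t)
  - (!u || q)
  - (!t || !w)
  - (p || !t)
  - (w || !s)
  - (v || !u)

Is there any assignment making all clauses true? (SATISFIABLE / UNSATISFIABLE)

UNSATISFIABLE

q = True:
  propagation gives t=False, s=False; an empty clause results — contradiction.
q = False:
  propagation gives w=True, r=True, t=False, s=False; an empty clause results — contradiction.
Every branch closes, so no satisfying assignment exists.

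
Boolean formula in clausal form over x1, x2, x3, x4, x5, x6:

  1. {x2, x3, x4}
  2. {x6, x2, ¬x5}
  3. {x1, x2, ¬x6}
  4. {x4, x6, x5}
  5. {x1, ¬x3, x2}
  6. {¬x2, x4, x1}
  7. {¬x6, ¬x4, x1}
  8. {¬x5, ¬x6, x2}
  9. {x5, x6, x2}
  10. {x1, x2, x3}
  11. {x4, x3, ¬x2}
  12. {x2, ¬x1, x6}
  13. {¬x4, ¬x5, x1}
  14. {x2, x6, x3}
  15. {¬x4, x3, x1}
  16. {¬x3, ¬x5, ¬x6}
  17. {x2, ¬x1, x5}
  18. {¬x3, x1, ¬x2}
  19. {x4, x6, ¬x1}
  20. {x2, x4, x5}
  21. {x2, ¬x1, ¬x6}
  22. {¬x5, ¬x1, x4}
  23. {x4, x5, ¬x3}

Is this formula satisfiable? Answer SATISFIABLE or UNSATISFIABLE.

SATISFIABLE

Try x1 = True.
Branch on x2: take x2 = True.
Set x3 = False and propagate.
  then x4 is forced to True.
x5, x6 are now unconstrained; take x5 = False, x6 = True.
So x1=T, x2=T, x3=F, x4=T, x5=F, x6=T is a satisfying assignment.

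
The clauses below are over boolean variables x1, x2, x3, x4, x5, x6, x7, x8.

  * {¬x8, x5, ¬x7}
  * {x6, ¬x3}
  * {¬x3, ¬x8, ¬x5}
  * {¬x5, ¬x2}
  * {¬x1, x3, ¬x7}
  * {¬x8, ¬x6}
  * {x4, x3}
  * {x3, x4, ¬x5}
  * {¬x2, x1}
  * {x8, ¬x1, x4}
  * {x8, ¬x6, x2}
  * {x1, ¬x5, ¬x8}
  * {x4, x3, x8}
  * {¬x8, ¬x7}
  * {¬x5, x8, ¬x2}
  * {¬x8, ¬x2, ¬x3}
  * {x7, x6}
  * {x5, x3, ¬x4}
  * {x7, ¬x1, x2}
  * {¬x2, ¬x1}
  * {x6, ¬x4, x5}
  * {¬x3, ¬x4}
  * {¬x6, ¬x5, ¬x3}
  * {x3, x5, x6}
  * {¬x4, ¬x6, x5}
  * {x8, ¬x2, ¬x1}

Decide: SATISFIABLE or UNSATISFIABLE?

SATISFIABLE

Set x1 = False and propagate.
  then x2 is forced to False.
Set x3 = False and propagate.
  then x4 is forced to True.
  then x5 is forced to True.
  then x8 is forced to False.
  then x6 is forced to False.
  then x7 is forced to True.
Every clause has at least one true literal under this assignment.
So x1=F, x2=F, x3=F, x4=T, x5=T, x6=F, x7=T, x8=F is a satisfying assignment.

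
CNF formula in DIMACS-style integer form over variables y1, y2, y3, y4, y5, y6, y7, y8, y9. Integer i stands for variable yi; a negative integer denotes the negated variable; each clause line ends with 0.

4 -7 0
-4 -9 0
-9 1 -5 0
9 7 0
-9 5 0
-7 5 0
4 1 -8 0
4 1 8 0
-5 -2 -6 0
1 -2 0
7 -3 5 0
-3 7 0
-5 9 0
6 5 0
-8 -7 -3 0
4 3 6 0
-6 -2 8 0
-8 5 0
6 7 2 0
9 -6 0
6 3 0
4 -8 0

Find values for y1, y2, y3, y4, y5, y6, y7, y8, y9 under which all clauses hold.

y1=True, y2=False, y3=False, y4=False, y5=True, y6=True, y7=False, y8=False, y9=True

y1 occurs only positively in the remaining clauses — set y1 = True.
Try y2 = False.
Try y3 = False.
  then y6 is forced to True.
  then y9 is forced to True.
  then y4 is forced to False.
  then y7 is forced to False.
  then y5 is forced to True.
  then y8 is forced to False.
Every clause has at least one true literal under this assignment.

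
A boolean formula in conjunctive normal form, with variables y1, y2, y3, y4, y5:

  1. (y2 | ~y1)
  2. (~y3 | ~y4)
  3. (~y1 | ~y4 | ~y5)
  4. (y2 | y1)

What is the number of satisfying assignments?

Case analysis on y1 and y2:
  y1=1, y2=1: 5 of the 8 assignments to (y3,y4,y5) work.
  y1=1, y2=0: a clause becomes empty — 0.
  y1=0, y2=1: y5 free; 3 ways for (y3,y4) × 2^1 = 6.
  y1=0, y2=0: a clause becomes empty — 0.
Total: 5 + 0 + 6 + 0 = 11.

11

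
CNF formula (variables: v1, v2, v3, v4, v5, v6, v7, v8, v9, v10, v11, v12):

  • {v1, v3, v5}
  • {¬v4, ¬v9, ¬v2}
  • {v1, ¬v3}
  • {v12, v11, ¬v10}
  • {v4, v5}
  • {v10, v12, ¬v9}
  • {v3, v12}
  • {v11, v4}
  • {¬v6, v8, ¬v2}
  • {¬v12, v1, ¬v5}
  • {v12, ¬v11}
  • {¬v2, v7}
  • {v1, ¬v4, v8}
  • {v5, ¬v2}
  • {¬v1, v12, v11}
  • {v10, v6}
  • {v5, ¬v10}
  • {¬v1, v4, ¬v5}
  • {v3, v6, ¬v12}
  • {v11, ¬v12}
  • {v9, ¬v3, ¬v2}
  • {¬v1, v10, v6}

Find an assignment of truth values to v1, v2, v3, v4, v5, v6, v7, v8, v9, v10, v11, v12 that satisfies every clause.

v2 occurs only negated in the remaining clauses — set v2 = False.
v7 occurs only positively in the remaining clauses — set v7 = True.
Try v1 = True.
Branch on v3: take v3 = False.
  then v12 is forced to True.
  then v6 is forced to True.
  then v11 is forced to True.
For the remaining variables, v4 = True, v5 = True, v8 = True, v9 = True, v10 = True works.
Check each clause:
  1. {v5, v3, v1} — v1 is true.
  2. {¬v4, ¬v2, ¬v9} — ¬v2 is true.
  3. {¬v3, v1} — v1 is true.
  4. {¬v10, v12, v11} — v11 is true.
  5. {v5, v4} — v4 is true.
  6. {v10, ¬v9, v12} — v10 is true.
  7. {v12, v3} — v12 is true.
  8. {v11, v4} — v11 is true.
  9. {¬v2, ¬v6, v8} — v8 is true.
  10. {¬v5, ¬v12, v1} — v1 is true.
  11. {¬v11, v12} — v12 is true.
  12. {¬v2, v7} — ¬v2 is true.
  13. {v8, v1, ¬v4} — v8 is true.
  14. {v5, ¬v2} — v5 is true.
  15. {v12, ¬v1, v11} — v11 is true.
  16. {v6, v10} — v10 is true.
  17. {¬v10, v5} — v5 is true.
  18. {¬v1, v4, ¬v5} — v4 is true.
  19. {v6, v3, ¬v12} — v6 is true.
  20. {¬v12, v11} — v11 is true.
  21. {v9, ¬v3, ¬v2} — v9 is true.
  22. {¬v1, v10, v6} — v10 is true.

v1 = 1, v2 = 0, v3 = 0, v4 = 1, v5 = 1, v6 = 1, v7 = 1, v8 = 1, v9 = 1, v10 = 1, v11 = 1, v12 = 1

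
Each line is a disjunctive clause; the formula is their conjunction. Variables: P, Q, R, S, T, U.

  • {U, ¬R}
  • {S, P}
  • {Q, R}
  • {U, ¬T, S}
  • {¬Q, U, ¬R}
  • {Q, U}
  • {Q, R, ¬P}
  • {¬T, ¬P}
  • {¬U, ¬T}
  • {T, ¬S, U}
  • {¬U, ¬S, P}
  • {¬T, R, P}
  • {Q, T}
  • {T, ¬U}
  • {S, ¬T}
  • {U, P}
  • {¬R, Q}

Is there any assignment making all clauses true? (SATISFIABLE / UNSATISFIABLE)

SATISFIABLE

Branch on P: take P = True.
  then T is forced to False.
  then Q is forced to True.
  then U is forced to False.
  then R is forced to False.
  then S is forced to False.
So P = T, Q = T, R = F, S = F, T = F, U = F is a satisfying assignment.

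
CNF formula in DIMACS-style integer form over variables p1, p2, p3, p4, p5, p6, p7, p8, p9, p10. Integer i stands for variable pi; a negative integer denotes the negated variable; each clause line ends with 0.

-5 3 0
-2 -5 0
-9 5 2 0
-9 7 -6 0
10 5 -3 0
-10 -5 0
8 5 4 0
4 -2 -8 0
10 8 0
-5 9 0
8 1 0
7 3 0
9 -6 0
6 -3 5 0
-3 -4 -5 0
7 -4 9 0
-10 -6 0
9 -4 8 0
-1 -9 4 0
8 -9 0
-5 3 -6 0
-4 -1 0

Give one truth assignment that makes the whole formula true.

p1=1  p2=0  p3=0  p4=0  p5=0  p6=0  p7=1  p8=1  p9=0  p10=1

Pure literal: p7 appears only positively; assign p7 = True.
Branch on p1: take p1 = True.
  then p4 is forced to False.
  then p9 is forced to False.
  then p5 is forced to False.
  then p8 is forced to True.
  then p2 is forced to False.
  then p6 is forced to False.
  then p3 is forced to False.
p10 is now unconstrained; take p10 = True.
Every clause has at least one true literal under this assignment.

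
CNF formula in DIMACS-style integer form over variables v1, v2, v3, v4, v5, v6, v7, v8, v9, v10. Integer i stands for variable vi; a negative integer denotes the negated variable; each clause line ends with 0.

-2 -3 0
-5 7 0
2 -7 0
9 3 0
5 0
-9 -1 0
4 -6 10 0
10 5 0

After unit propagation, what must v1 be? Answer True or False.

(v5) is a unit clause: v5 = True.
(v7 \/ ~v5) with v5 = True leaves only v7, so v7 = True.
From (~v7 \/ v2) and v7 = True: v2 = True.
In (~v2 \/ ~v3), ~v2 is now false; ~v3 must hold, so v3 = False.
In (v3 \/ v9), v3 is now false; v9 must hold, so v9 = True.
(~v9 \/ ~v1) with v9 = True leaves only ~v1, so v1 = False.

False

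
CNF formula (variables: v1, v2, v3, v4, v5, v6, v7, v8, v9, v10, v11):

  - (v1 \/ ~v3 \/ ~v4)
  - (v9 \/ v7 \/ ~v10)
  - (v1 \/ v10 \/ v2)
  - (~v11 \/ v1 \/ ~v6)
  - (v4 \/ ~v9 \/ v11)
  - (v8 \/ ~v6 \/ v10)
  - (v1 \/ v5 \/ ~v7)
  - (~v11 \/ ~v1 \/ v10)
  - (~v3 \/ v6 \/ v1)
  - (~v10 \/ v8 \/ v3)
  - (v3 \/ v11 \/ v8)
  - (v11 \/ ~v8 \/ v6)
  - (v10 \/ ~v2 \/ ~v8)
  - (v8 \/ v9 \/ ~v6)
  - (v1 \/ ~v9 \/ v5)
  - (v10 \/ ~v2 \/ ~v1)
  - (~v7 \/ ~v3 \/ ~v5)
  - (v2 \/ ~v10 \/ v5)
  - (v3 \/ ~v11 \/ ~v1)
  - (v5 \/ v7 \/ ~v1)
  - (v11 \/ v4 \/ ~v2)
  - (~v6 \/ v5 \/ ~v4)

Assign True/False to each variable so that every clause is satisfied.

Branch on v1: take v1 = True.
For the remaining variables, v2 = True, v3 = True, v4 = True, v5 = True, v6 = False, v7 = False, v8 = False, v9 = True, v10 = True, v11 = False works.
Every clause has at least one true literal under this assignment.

v1=True, v2=True, v3=True, v4=True, v5=True, v6=False, v7=False, v8=False, v9=True, v10=True, v11=False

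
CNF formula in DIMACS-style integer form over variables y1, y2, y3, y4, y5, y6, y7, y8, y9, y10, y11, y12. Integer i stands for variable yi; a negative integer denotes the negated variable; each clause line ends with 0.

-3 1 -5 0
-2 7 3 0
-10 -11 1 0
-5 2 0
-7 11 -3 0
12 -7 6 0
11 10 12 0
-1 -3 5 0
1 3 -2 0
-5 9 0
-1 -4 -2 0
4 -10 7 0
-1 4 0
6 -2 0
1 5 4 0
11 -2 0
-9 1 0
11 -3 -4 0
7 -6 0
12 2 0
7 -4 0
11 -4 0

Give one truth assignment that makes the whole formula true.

y1 = T, y2 = F, y3 = F, y4 = T, y5 = F, y6 = F, y7 = T, y8 = T, y9 = T, y10 = F, y11 = T, y12 = T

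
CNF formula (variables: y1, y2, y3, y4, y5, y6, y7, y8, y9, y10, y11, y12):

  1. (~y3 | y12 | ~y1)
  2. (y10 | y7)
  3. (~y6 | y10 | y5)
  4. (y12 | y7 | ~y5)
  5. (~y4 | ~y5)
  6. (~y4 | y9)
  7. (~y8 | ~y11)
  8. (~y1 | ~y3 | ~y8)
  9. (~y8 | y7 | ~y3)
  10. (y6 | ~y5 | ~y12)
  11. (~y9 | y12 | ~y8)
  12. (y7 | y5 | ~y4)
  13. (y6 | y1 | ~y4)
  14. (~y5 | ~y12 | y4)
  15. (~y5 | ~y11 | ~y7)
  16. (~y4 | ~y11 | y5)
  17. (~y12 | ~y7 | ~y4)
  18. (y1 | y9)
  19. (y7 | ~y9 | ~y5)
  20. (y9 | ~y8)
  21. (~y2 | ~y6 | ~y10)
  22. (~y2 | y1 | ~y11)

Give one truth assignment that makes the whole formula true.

Pure literal: y2 appears only negated; assign y2 = False.
Pure literal: y11 appears only negated; assign y11 = False.
Try y1 = False.
  then y9 is forced to True.
For the remaining variables, y3 = True, y4 = False, y5 = False, y6 = True, y7 = True, y8 = True, y10 = True, y12 = True works.

y1 = F, y2 = F, y3 = T, y4 = F, y5 = F, y6 = T, y7 = T, y8 = T, y9 = T, y10 = T, y11 = F, y12 = T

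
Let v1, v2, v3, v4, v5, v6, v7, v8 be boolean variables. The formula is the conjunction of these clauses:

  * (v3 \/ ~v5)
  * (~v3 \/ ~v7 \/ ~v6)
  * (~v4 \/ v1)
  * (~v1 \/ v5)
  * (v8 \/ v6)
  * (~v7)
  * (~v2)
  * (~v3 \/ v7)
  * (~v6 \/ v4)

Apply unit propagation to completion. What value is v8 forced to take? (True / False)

True

(~v7) stands alone — v7 = False.
(~v2) stands alone — v2 = False.
(~v3 \/ v7) with v7 = False leaves only ~v3, so v3 = False.
(v3 \/ ~v5): since v3 = False, the clause reduces to (~v5). v5 = False.
(~v1 \/ v5): since v5 = False, the clause reduces to (~v1). v1 = False.
From (~v4 \/ v1) and v1 = False: v4 = False.
In (~v6 \/ v4), v4 is now false; ~v6 must hold, so v6 = False.
From (v6 \/ v8) and v6 = False: v8 = True.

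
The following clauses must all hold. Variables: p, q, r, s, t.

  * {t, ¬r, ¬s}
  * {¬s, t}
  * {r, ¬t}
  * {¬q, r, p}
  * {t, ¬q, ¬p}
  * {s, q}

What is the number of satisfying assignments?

7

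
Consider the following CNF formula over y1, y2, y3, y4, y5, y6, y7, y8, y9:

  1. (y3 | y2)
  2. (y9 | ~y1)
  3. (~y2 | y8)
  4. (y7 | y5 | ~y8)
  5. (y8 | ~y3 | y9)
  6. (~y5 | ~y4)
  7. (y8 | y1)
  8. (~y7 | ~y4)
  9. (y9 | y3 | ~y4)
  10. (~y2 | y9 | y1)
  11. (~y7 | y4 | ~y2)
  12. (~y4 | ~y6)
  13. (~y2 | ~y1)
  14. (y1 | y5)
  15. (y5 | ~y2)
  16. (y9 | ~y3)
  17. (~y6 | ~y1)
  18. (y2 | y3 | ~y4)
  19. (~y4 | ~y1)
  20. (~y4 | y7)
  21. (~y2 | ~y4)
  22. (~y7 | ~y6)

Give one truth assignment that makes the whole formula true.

y1 = F, y2 = T, y3 = F, y4 = F, y5 = T, y6 = T, y7 = F, y8 = T, y9 = T

Check each clause:
  1. (y2 | y3) — y2 is true.
  2. (y9 | ~y1) — y9 is true.
  3. (~y2 | y8) — y8 is true.
  4. (y7 | ~y8 | y5) — y5 is true.
  5. (y8 | y9 | ~y3) — y8 is true.
  6. (~y5 | ~y4) — ~y4 is true.
  7. (y1 | y8) — y8 is true.
  8. (~y4 | ~y7) — ~y7 is true.
  9. (~y4 | y9 | y3) — y9 is true.
  10. (y1 | ~y2 | y9) — y9 is true.
  11. (~y7 | y4 | ~y2) — ~y7 is true.
  12. (~y4 | ~y6) — ~y4 is true.
  13. (~y2 | ~y1) — ~y1 is true.
  14. (y1 | y5) — y5 is true.
  15. (y5 | ~y2) — y5 is true.
  16. (~y3 | y9) — y9 is true.
  17. (~y1 | ~y6) — ~y1 is true.
  18. (y2 | ~y4 | y3) — y2 is true.
  19. (~y1 | ~y4) — ~y4 is true.
  20. (~y4 | y7) — ~y4 is true.
  21. (~y4 | ~y2) — ~y4 is true.
  22. (~y7 | ~y6) — ~y7 is true.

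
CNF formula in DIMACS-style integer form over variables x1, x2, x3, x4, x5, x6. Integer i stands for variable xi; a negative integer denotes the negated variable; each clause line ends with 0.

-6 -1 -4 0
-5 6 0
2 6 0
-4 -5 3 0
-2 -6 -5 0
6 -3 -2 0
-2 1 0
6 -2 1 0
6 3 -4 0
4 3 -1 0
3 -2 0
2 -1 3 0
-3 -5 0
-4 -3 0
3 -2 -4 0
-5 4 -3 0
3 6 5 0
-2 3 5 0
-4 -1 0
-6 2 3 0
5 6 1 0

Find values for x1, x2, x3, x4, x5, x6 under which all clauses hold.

Branch on x1: take x1 = True.
  then x4 is forced to False.
  then x3 is forced to True.
  then x5 is forced to False.
For the remaining variables, x2 = True, x6 = True works.

x1 = T, x2 = T, x3 = T, x4 = F, x5 = F, x6 = T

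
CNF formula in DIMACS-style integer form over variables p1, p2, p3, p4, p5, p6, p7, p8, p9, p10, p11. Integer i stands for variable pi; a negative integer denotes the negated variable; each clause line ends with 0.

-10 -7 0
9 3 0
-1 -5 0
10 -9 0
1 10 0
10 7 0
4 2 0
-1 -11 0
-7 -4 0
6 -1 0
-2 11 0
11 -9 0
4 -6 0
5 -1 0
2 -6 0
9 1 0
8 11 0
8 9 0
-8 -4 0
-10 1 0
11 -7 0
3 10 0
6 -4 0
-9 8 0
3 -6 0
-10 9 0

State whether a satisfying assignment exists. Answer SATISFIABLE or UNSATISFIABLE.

p1 = True:
  propagation gives p5=False; an empty clause results — contradiction.
p1 = False:
  propagation gives p10=True; an empty clause results — contradiction.
Every branch closes, so no satisfying assignment exists.

UNSATISFIABLE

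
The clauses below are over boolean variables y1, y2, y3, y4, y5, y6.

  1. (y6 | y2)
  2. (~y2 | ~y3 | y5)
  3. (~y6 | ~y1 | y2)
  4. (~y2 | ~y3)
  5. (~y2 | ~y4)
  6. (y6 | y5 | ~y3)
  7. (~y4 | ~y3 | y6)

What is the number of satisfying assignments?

16

Split on y2, then y3.
  y2=1, y3=1: a clause becomes empty — 0.
  y2=1, y3=0: forces y4=0; y1, y5, y6 free → 2^3 = 8.
  y2=0, y3=1: remaining (y1,y4,y5,y6) ∈ {(0,0,0,1); (0,0,1,1); (0,1,0,1); (0,1,1,1)} — 4.
  y2=0, y3=0: remaining (y1,y4,y5,y6) ∈ {(0,0,0,1); (0,0,1,1); (0,1,0,1); (0,1,1,1)} — 4.
Total: 0 + 8 + 4 + 4 = 16.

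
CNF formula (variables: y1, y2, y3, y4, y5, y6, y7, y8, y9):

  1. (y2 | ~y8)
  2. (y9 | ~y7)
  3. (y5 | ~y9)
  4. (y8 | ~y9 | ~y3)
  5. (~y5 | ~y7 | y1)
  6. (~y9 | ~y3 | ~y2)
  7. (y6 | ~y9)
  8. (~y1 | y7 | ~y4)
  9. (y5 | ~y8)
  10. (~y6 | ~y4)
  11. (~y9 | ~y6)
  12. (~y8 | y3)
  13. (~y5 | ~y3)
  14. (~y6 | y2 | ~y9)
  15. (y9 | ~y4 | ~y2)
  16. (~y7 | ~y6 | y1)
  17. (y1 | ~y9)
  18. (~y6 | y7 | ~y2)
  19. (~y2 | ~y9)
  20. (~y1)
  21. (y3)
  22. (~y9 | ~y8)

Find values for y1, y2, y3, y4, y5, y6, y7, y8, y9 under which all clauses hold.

y1=False, y2=True, y3=True, y4=False, y5=False, y6=False, y7=False, y8=False, y9=False

Unit propagation: (~y1) forces y1 = False.
Unit propagation: (~y9) forces y9 = False.
Unit propagation: (~y7) forces y7 = False.
Unit propagation: (y3) forces y3 = True.
Unit propagation: (~y5) forces y5 = False.
Unit propagation: (~y8) forces y8 = False.
Pure literal: y4 appears only negated; assign y4 = False.
y6 occurs only negated in the remaining clauses — set y6 = False.
y2 is now unconstrained; take y2 = True.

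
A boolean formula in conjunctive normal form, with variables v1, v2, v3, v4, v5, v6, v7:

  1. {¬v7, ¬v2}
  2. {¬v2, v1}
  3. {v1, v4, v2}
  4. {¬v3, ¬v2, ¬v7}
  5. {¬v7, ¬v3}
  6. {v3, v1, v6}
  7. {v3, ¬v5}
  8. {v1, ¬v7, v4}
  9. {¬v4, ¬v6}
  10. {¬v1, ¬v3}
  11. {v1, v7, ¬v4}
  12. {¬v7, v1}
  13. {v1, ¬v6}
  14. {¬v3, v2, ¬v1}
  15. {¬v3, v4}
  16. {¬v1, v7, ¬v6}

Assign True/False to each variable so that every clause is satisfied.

v1 = T  v2 = T  v3 = F  v4 = T  v5 = F  v6 = F  v7 = F

Pure literal: v5 appears only negated; assign v5 = False.
Try v1 = True.
  then v3 is forced to False.
The remaining clauses are satisfied by v2 = True, v4 = True, v6 = False, v7 = False.
Every clause has at least one true literal under this assignment.
Check each clause:
  1. {¬v2, ¬v7} — ¬v7 is true.
  2. {¬v2, v1} — v1 is true.
  3. {v2, v4, v1} — v1 is true.
  4. {¬v7, ¬v2, ¬v3} — ¬v7 is true.
  5. {¬v7, ¬v3} — ¬v7 is true.
  6. {v6, v1, v3} — v1 is true.
  7. {v3, ¬v5} — ¬v5 is true.
  8. {v4, ¬v7, v1} — ¬v7 is true.
  9. {¬v4, ¬v6} — ¬v6 is true.
  10. {¬v1, ¬v3} — ¬v3 is true.
  11. {v7, ¬v4, v1} — v1 is true.
  12. {v1, ¬v7} — ¬v7 is true.
  13. {v1, ¬v6} — v1 is true.
  14. {¬v1, ¬v3, v2} — v2 is true.
  15. {¬v3, v4} — v4 is true.
  16. {¬v1, v7, ¬v6} — ¬v6 is true.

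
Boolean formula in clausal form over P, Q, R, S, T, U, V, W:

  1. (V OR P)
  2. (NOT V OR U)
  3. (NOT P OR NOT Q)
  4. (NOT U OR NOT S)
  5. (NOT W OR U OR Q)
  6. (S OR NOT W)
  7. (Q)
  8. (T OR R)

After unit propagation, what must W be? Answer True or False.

(Q) stands alone — Q = True.
(NOT P OR NOT Q): since Q = True, the clause reduces to (NOT P). P = False.
(V OR P): since P = False, the clause reduces to (V). V = True.
From (U OR NOT V) and V = True: U = True.
(NOT U OR NOT S): since U = True, the clause reduces to (NOT S). S = False.
From (NOT W OR S) and S = False: W = False.

False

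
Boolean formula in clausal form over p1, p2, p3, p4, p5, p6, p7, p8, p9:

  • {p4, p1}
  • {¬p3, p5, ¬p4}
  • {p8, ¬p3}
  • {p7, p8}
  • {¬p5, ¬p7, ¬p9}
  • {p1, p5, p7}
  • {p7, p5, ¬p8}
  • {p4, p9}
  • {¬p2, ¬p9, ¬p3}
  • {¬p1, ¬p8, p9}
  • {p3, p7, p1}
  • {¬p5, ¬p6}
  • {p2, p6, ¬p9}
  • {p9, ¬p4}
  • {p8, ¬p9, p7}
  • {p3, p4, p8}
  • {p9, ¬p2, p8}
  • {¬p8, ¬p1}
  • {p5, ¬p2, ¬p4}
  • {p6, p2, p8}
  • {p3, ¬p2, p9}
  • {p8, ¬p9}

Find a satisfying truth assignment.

p1=F, p2=F, p3=F, p4=T, p5=F, p6=T, p7=T, p8=T, p9=T

Branch on p1: take p1 = False.
  then p4 is forced to True.
  then p9 is forced to True.
  then p8 is forced to True.
The remaining clauses are satisfied by p2 = False, p3 = False, p5 = False, p6 = True, p7 = True.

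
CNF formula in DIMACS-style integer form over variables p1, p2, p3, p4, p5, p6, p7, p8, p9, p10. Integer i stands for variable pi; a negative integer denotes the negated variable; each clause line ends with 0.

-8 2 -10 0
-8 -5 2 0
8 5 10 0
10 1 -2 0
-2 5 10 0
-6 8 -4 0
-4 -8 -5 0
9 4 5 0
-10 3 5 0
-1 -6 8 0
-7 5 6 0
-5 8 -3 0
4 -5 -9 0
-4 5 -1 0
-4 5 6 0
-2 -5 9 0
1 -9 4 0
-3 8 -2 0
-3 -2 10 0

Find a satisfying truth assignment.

p1=0, p2=0, p3=0, p4=1, p5=1, p6=0, p7=0, p8=0, p9=0, p10=0

p7 occurs only negated in the remaining clauses — set p7 = False.
Try p1 = False.
The remaining clauses are satisfied by p2 = False, p3 = False, p4 = True, p5 = True, p6 = False, p8 = False, p9 = False, p10 = False.
Every clause has at least one true literal under this assignment.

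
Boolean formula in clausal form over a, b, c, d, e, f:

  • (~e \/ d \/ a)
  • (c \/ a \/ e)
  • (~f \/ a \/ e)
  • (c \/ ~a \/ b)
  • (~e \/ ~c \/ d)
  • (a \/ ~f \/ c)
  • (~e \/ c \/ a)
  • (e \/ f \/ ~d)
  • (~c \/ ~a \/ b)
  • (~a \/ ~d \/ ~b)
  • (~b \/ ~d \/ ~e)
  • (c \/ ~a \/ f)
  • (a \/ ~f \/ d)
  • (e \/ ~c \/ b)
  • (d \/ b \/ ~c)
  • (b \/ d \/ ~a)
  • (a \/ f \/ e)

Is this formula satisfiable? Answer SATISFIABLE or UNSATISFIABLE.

Try a = True.
For the remaining variables, b = True, c = True, d = False, e = False, f = True works.
So a=True, b=True, c=True, d=False, e=False, f=True is a satisfying assignment.

SATISFIABLE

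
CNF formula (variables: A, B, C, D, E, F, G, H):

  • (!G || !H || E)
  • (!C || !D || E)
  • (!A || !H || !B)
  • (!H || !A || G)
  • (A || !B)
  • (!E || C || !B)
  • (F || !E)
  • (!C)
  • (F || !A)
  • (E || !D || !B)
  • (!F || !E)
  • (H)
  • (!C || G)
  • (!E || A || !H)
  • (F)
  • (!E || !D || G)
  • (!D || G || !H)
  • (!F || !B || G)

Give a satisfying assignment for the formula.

A=False  B=False  C=False  D=False  E=False  F=True  G=False  H=True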